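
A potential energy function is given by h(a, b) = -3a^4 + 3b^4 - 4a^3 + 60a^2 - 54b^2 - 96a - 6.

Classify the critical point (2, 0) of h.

The mixed partial ∂²h/∂a∂b is 0, so the Hessian at any point is diag(h_aa, h_bb) = diag(12(-3a^2 - 2a + 10), 36(b^2 - 3)).
At (2, 0): H = diag(-72, -108).
Both eigenvalues are negative, so H is negative definite: a local maximum.

local maximum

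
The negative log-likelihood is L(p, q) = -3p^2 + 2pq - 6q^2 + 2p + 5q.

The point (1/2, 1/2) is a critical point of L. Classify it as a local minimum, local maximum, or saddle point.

The Hessian of L is constant: H = [[-6, 2], [2, -12]].
det(H) = (-6)·(-12) − 2² = 68.
det(H) > 0 and tr(H) = -18 < 0, so H is negative definite and the point is a local maximum.

local maximum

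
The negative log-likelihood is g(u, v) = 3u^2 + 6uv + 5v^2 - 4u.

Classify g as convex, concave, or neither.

convex

g is quadratic, so its Hessian is the constant matrix H = [[6, 6], [6, 10]].
det(H) = 24, tr(H) = 16.
det(H) > 0 and tr(H) > 0, so H is positive definite everywhere: convex.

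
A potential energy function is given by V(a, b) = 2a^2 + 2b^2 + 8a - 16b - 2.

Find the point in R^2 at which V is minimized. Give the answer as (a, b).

V(a,b) separates as P(a) + Q(b) − 2, so its minimum is min P + min Q − 2.
P'(a) = 4a + 8 vanishes at a ∈ {-2}; Q'(b) = 4b - 16 vanishes at b ∈ {4}.
Local minima of P (where P''>0): P(-2)=-8. Local minima of Q: Q(4)=-32.
So the global minimum of V is P(-2) + Q(4) − 2 = -8 − 32 − 2 = -42, attained at (-2, 4).

(-2, 4)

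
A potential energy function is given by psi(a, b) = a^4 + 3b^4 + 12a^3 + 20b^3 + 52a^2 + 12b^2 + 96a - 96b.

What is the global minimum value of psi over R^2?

psi(a,b) separates as P(a) + Q(b), so its minimum is min P + min Q.
P'(a) = 4(a + 2)(a + 3)(a + 4) vanishes at a ∈ {-4, -3, -2}; Q'(b) = 12(b - 1)(b + 2)(b + 4) vanishes at b ∈ {-4, -2, 1}.
Local minima of P (where P''>0): P(-4)=-64, P(-2)=-64. Local minima of Q: Q(-4)=64, Q(1)=-61.
So the global minimum of psi is P(-4) + Q(1) = -64 − 61 = -125, attained at (-4, 1).

-125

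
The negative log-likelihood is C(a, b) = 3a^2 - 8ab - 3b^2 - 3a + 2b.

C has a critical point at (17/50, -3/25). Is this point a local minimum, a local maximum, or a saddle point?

The Hessian of C is constant: H = [[6, -8], [-8, -6]].
det(H) = 6·(-6) − (-8)² = -100.
Since det(H) < 0, H is indefinite and the critical point is a saddle point.

saddle point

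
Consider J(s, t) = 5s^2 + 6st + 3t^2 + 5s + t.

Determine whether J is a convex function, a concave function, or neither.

convex

J is quadratic, so its Hessian is the constant matrix H = [[10, 6], [6, 6]].
det(H) = 24, tr(H) = 16.
det(H) > 0 and tr(H) > 0, so H is positive definite everywhere: convex.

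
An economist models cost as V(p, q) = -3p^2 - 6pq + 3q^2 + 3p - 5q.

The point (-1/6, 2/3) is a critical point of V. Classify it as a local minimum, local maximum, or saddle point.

The Hessian of V is constant: H = [[-6, -6], [-6, 6]].
det(H) = (-6)·6 − (-6)² = -72.
Since det(H) < 0, H is indefinite and the critical point is a saddle point.

saddle point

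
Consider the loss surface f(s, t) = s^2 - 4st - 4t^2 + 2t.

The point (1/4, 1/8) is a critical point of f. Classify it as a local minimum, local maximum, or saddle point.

The Hessian of f is constant: H = [[2, -4], [-4, -8]].
det(H) = 2·(-8) − (-4)² = -32.
Since det(H) < 0, H is indefinite and the critical point is a saddle point.

saddle point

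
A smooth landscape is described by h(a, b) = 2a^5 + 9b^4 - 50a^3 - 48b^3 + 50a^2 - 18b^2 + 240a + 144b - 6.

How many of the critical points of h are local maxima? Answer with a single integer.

h separates as a function of a plus a function of b, so ∇h=0 decouples.
∂h/∂a = 10(a - 3)(a - 2)(a + 1)(a + 4) = 0 at a ∈ {-4, -1, 2, 3}; ∂h/∂b = 36(b - 4)(b - 1)(b + 1) = 0 at b ∈ {-1, 1, 4}.
The Hessian is diagonal: diag(h_aa, h_bb). Second derivatives: h_aa(-4)=-1260, h_aa(-1)=360, h_aa(2)=-180, h_aa(3)=280; h_bb(-1)=360, h_bb(1)=-216, h_bb(4)=540.
Local maxima occur where both diagonal entries negative: (-4, 1), (2, 1). Count: 2.

2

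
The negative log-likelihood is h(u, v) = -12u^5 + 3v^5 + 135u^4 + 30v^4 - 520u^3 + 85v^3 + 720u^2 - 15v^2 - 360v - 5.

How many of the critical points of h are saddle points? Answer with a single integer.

h separates as a function of u plus a function of v, so ∇h=0 decouples.
∂h/∂u = -60u(u - 4)(u - 3)(u - 2) = 0 at u ∈ {0, 2, 3, 4}; ∂h/∂v = 15(v - 1)(v + 2)(v + 3)(v + 4) = 0 at v ∈ {-4, -3, -2, 1}.
The Hessian is diagonal: diag(h_uu, h_vv). Second derivatives: h_uu(0)=1440, h_uu(2)=-240, h_uu(3)=180, h_uu(4)=-480; h_vv(-4)=-150, h_vv(-3)=60, h_vv(-2)=-90, h_vv(1)=900.
Saddle points occur where the two diagonal entries have opposite signs: (0, -4), (0, -2), (2, -3), (2, 1), (3, -4), (3, -2), (4, -3), (4, 1). Count: 8.

8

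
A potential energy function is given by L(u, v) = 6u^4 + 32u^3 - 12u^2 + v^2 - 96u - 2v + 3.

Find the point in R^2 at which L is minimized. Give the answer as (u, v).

(-4, 1)

L(u,v) separates as P(u) + Q(v) + 3, so its minimum is min P + min Q + 3.
P'(u) = 24(u - 1)(u + 1)(u + 4) vanishes at u ∈ {-4, -1, 1}; Q'(v) = 2v - 2 vanishes at v ∈ {1}.
Local minima of P (where P''>0): P(-4)=-320, P(1)=-70. Local minima of Q: Q(1)=-1.
So the global minimum of L is P(-4) + Q(1) + 3 = -320 − 1 + 3 = -318, attained at (-4, 1).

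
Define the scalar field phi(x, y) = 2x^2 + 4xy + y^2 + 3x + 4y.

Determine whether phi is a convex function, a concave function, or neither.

neither

phi is quadratic, so its Hessian is the constant matrix H = [[4, 4], [4, 2]].
det(H) = -8, tr(H) = 6.
det(H) < 0, so H is indefinite: neither convex nor concave.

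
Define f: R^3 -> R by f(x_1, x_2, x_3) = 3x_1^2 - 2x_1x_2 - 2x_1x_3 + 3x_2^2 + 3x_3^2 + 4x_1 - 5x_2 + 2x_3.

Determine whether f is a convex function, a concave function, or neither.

convex

f is quadratic, so its Hessian is the constant matrix H = [[6, -2, -2], [-2, 6, 0], [-2, 0, 6]].
Leading principal minors: 6, 32, 168.
All positive ⇒ H ≻ 0 ⇒ convex.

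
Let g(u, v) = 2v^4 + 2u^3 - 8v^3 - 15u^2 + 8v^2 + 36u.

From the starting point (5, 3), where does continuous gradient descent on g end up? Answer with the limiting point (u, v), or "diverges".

g is separable, so gradient descent decouples: u follows -∂g/∂u, v follows -∂g/∂v.
∂g/∂u = 6(u - 3)(u - 2); at u=5 this is 36, so u decreases.
∂g/∂v = 8v(v - 2)(v - 1); at v=3 this is 48, so v decreases.
u converges to its nearest critical value 3 (a local min of the u-part); v converges to 2. The iterate converges to (3, 2).

(3, 2)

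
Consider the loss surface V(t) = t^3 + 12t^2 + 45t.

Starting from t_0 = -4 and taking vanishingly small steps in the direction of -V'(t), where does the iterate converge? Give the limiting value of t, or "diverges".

V'(t) = 3(t + 3)(t + 5), so V'(-4) = -3.
Gradient descent moves in the -V' direction, i.e. t is increasing.
The nearest critical point in that direction is t = -3, where V'' = 6 > 0 (a local minimum). The iterate converges there.

-3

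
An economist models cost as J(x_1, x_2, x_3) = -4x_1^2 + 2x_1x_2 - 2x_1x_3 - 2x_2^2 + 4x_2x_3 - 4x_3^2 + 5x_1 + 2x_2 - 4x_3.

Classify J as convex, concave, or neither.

J is quadratic, so its Hessian is the constant matrix H = [[-8, 2, -2], [2, -4, 4], [-2, 4, -8]].
Leading principal minors: -8, 28, -112.
Signs alternate −, +, − ⇒ H ≺ 0 ⇒ concave.

concave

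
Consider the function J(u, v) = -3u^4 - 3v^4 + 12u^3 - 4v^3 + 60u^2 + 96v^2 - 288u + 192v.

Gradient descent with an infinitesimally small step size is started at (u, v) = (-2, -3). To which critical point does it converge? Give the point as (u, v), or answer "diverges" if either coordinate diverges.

J is separable, so gradient descent decouples: u follows -∂J/∂u, v follows -∂J/∂v.
∂J/∂u = -12(u - 4)(u - 2)(u + 3); at u=-2 this is -288, so u increases.
∂J/∂v = -12(v - 4)(v + 1)(v + 4); at v=-3 this is -168, so v increases.
u converges to its nearest critical value 2 (a local min of the u-part); v converges to -1. The iterate converges to (2, -1).

(2, -1)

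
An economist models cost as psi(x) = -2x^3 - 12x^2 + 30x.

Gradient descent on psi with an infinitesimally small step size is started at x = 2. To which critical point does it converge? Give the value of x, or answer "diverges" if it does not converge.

psi'(x) = -6(x - 1)(x + 5), so psi'(2) = -42.
Gradient descent moves in the -psi' direction, i.e. x is increasing.
There is no critical point above x=2, and psi' keeps the same sign, so the iterate runs off to +∞.

diverges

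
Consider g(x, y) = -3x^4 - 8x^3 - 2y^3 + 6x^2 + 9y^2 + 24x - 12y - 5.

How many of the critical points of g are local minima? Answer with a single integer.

1

g separates as a function of x plus a function of y, so ∇g=0 decouples.
∂g/∂x = -12(x - 1)(x + 1)(x + 2) = 0 at x ∈ {-2, -1, 1}; ∂g/∂y = -6(y - 2)(y - 1) = 0 at y ∈ {1, 2}.
The Hessian is diagonal: diag(g_xx, g_yy). Second derivatives: g_xx(-2)=-36, g_xx(-1)=24, g_xx(1)=-72; g_yy(1)=6, g_yy(2)=-6.
Local minima occur where both diagonal entries positive: (-1, 1). Count: 1.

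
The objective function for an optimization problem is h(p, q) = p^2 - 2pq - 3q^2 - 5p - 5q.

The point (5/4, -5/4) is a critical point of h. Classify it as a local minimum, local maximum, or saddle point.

saddle point

The Hessian of h is constant: H = [[2, -2], [-2, -6]].
det(H) = 2·(-6) − (-2)² = -16.
Since det(H) < 0, H is indefinite and the critical point is a saddle point.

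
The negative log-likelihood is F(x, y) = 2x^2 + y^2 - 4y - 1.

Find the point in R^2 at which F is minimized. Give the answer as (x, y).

F(x,y) separates as P(x) + Q(y) − 1, so its minimum is min P + min Q − 1.
P'(x) = 4x vanishes at x ∈ {0}; Q'(y) = 2y - 4 vanishes at y ∈ {2}.
Local minima of P (where P''>0): P(0)=0. Local minima of Q: Q(2)=-4.
So the global minimum of F is P(0) + Q(2) − 1 = 0 − 4 − 1 = -5, attained at (0, 2).

(0, 2)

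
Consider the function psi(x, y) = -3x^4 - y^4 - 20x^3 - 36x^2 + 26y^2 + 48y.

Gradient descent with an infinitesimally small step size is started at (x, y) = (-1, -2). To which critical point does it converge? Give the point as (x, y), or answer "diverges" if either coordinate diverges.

psi is separable, so gradient descent decouples: x follows -∂psi/∂x, y follows -∂psi/∂y.
∂psi/∂x = -12x(x + 2)(x + 3); at x=-1 this is 24, so x decreases.
∂psi/∂y = -4(y - 4)(y + 1)(y + 3); at y=-2 this is -24, so y increases.
x converges to its nearest critical value -2 (a local min of the x-part); y converges to -1. The iterate converges to (-2, -1).

(-2, -1)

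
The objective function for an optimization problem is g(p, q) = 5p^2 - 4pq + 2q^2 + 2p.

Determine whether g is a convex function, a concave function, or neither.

g is quadratic, so its Hessian is the constant matrix H = [[10, -4], [-4, 4]].
det(H) = 24, tr(H) = 14.
det(H) > 0 and tr(H) > 0, so H is positive definite everywhere: convex.

convex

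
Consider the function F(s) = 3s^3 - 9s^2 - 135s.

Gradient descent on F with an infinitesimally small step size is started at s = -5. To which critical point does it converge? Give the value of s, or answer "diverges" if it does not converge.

F'(s) = 9(s - 5)(s + 3), so F'(-5) = 180.
Gradient descent moves in the -F' direction, i.e. s is decreasing.
There is no critical point below s=-5, and F' keeps the same sign, so the iterate runs off to −∞.

diverges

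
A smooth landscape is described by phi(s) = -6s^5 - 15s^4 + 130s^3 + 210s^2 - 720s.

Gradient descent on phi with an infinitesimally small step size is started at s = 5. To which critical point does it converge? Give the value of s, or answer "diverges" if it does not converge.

diverges

phi'(s) = -30(s - 3)(s - 1)(s + 2)(s + 4), so phi'(5) = -15120.
Gradient descent moves in the -phi' direction, i.e. s is increasing.
There is no critical point above s=5, and phi' keeps the same sign, so the iterate runs off to +∞.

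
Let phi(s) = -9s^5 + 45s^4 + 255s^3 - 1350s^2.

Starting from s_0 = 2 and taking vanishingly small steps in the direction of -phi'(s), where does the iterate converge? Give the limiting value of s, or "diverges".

3

phi'(s) = -45s(s - 5)(s - 3)(s + 4), so phi'(2) = -1620.
Gradient descent moves in the -phi' direction, i.e. s is increasing.
The nearest critical point in that direction is s = 3, where phi'' = 1890 > 0 (a local minimum). The iterate converges there.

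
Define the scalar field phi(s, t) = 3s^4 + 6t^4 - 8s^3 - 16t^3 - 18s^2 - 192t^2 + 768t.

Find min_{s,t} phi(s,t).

phi(s,t) separates as P(s) + Q(t), so its minimum is min P + min Q.
P'(s) = 12s(s - 3)(s + 1) vanishes at s ∈ {-1, 0, 3}; Q'(t) = 24(t - 4)(t - 2)(t + 4) vanishes at t ∈ {-4, 2, 4}.
Local minima of P (where P''>0): P(-1)=-7, P(3)=-135. Local minima of Q: Q(-4)=-3584, Q(4)=512.
So the global minimum of phi is P(3) + Q(-4) = -135 − 3584 = -3719, attained at (3, -4).

-3719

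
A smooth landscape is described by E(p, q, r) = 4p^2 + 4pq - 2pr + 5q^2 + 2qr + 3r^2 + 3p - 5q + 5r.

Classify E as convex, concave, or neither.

E is quadratic, so its Hessian is the constant matrix H = [[8, 4, -2], [4, 10, 2], [-2, 2, 6]].
Leading principal minors: 8, 64, 280.
All positive ⇒ H ≻ 0 ⇒ convex.

convex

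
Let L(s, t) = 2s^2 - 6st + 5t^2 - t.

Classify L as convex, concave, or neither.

convex

L is quadratic, so its Hessian is the constant matrix H = [[4, -6], [-6, 10]].
det(H) = 4, tr(H) = 14.
det(H) > 0 and tr(H) > 0, so H is positive definite everywhere: convex.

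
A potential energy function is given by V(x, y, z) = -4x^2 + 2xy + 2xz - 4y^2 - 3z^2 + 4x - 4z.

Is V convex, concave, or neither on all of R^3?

V is quadratic, so its Hessian is the constant matrix H = [[-8, 2, 2], [2, -8, 0], [2, 0, -6]].
Leading principal minors: -8, 60, -328.
Signs alternate −, +, − ⇒ H ≺ 0 ⇒ concave.

concave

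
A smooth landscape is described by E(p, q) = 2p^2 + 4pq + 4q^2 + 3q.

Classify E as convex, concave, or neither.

E is quadratic, so its Hessian is the constant matrix H = [[4, 4], [4, 8]].
det(H) = 16, tr(H) = 12.
det(H) > 0 and tr(H) > 0, so H is positive definite everywhere: convex.

convex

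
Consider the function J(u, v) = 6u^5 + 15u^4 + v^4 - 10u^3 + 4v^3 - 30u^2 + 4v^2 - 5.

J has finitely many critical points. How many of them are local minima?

4

J separates as a function of u plus a function of v, so ∇J=0 decouples.
∂J/∂u = 30u(u - 1)(u + 1)(u + 2) = 0 at u ∈ {-2, -1, 0, 1}; ∂J/∂v = 4v(v + 1)(v + 2) = 0 at v ∈ {-2, -1, 0}.
The Hessian is diagonal: diag(J_uu, J_vv). Second derivatives: J_uu(-2)=-180, J_uu(-1)=60, J_uu(0)=-60, J_uu(1)=180; J_vv(-2)=8, J_vv(-1)=-4, J_vv(0)=8.
Local minima occur where both diagonal entries positive: (-1, -2), (-1, 0), (1, -2), (1, 0). Count: 4.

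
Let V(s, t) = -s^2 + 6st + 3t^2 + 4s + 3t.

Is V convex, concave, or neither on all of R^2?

neither

V is quadratic, so its Hessian is the constant matrix H = [[-2, 6], [6, 6]].
det(H) = -48, tr(H) = 4.
det(H) < 0, so H is indefinite: neither convex nor concave.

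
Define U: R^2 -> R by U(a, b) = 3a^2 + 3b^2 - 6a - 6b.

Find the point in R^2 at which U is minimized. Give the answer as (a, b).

(1, 1)

U(a,b) separates as P(a) + Q(b), so its minimum is min P + min Q.
P'(a) = 6a - 6 vanishes at a ∈ {1}; Q'(b) = 6b - 6 vanishes at b ∈ {1}.
Local minima of P (where P''>0): P(1)=-3. Local minima of Q: Q(1)=-3.
So the global minimum of U is P(1) + Q(1) = -3 − 3 = -6, attained at (1, 1).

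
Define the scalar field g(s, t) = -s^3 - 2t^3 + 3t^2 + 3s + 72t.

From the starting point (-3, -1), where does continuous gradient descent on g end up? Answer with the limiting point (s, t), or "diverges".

g is separable, so gradient descent decouples: s follows -∂g/∂s, t follows -∂g/∂t.
∂g/∂s = -3(s - 1)(s + 1); at s=-3 this is -24, so s increases.
∂g/∂t = -6(t - 4)(t + 3); at t=-1 this is 60, so t decreases.
s converges to its nearest critical value -1 (a local min of the s-part); t converges to -3. The iterate converges to (-1, -3).

(-1, -3)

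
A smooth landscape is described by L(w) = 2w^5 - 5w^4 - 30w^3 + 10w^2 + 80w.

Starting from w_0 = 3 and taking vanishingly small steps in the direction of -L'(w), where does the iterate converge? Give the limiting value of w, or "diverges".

4

L'(w) = 10(w - 4)(w - 1)(w + 1)(w + 2), so L'(3) = -400.
Gradient descent moves in the -L' direction, i.e. w is increasing.
The nearest critical point in that direction is w = 4, where L'' = 900 > 0 (a local minimum). The iterate converges there.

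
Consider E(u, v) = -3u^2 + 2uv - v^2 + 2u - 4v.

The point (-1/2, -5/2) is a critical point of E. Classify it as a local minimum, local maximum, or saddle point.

local maximum

The Hessian of E is constant: H = [[-6, 2], [2, -2]].
det(H) = (-6)·(-2) − 2² = 8.
det(H) > 0 and tr(H) = -8 < 0, so H is negative definite and the point is a local maximum.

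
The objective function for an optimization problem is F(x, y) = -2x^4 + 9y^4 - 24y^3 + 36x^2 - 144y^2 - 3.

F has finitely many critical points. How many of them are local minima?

2

F separates as a function of x plus a function of y, so ∇F=0 decouples.
∂F/∂x = -8x(x - 3)(x + 3) = 0 at x ∈ {-3, 0, 3}; ∂F/∂y = 36y(y - 4)(y + 2) = 0 at y ∈ {-2, 0, 4}.
The Hessian is diagonal: diag(F_xx, F_yy). Second derivatives: F_xx(-3)=-144, F_xx(0)=72, F_xx(3)=-144; F_yy(-2)=432, F_yy(0)=-288, F_yy(4)=864.
Local minima occur where both diagonal entries positive: (0, -2), (0, 4). Count: 2.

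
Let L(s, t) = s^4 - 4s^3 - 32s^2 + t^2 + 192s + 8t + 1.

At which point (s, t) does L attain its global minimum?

(-4, -4)

L(s,t) separates as P(s) + Q(t) + 1, so its minimum is min P + min Q + 1.
P'(s) = 4(s - 4)(s - 3)(s + 4) vanishes at s ∈ {-4, 3, 4}; Q'(t) = 2(t + 4) vanishes at t ∈ {-4}.
Local minima of P (where P''>0): P(-4)=-768, P(4)=256. Local minima of Q: Q(-4)=-16.
So the global minimum of L is P(-4) + Q(-4) + 1 = -768 − 16 + 1 = -783, attained at (-4, -4).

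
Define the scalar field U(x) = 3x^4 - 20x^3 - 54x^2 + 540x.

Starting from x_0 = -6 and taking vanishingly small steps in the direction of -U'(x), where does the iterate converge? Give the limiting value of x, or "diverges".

-3

U'(x) = 12(x - 5)(x - 3)(x + 3), so U'(-6) = -3564.
Gradient descent moves in the -U' direction, i.e. x is increasing.
The nearest critical point in that direction is x = -3, where U'' = 576 > 0 (a local minimum). The iterate converges there.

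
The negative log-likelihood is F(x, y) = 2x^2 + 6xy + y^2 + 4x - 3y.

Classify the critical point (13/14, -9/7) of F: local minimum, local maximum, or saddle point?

The Hessian of F is constant: H = [[4, 6], [6, 2]].
det(H) = 4·2 − 6² = -28.
Since det(H) < 0, H is indefinite and the critical point is a saddle point.

saddle point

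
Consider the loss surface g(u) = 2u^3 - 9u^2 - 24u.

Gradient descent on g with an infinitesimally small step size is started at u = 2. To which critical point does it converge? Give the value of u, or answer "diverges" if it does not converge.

g'(u) = 6(u - 4)(u + 1), so g'(2) = -36.
Gradient descent moves in the -g' direction, i.e. u is increasing.
The nearest critical point in that direction is u = 4, where g'' = 30 > 0 (a local minimum). The iterate converges there.

4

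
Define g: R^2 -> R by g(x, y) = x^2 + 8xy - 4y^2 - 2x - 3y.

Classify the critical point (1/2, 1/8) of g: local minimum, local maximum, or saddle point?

The Hessian of g is constant: H = [[2, 8], [8, -8]].
det(H) = 2·(-8) − 8² = -80.
Since det(H) < 0, H is indefinite and the critical point is a saddle point.

saddle point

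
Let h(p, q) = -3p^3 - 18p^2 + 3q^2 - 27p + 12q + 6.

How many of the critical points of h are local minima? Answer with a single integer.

h separates as a function of p plus a function of q, so ∇h=0 decouples.
∂h/∂p = -9(p + 1)(p + 3) = 0 at p ∈ {-3, -1}; ∂h/∂q = 6(q + 2) = 0 at q ∈ {-2}.
The Hessian is diagonal: diag(h_pp, h_qq). Second derivatives: h_pp(-3)=18, h_pp(-1)=-18; h_qq(-2)=6.
Local minima occur where both diagonal entries positive: (-3, -2). Count: 1.

1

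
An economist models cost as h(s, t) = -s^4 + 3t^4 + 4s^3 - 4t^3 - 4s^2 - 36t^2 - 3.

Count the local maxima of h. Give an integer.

2

h separates as a function of s plus a function of t, so ∇h=0 decouples.
∂h/∂s = -4s(s - 2)(s - 1) = 0 at s ∈ {0, 1, 2}; ∂h/∂t = 12t(t - 3)(t + 2) = 0 at t ∈ {-2, 0, 3}.
The Hessian is diagonal: diag(h_ss, h_tt). Second derivatives: h_ss(0)=-8, h_ss(1)=4, h_ss(2)=-8; h_tt(-2)=120, h_tt(0)=-72, h_tt(3)=180.
Local maxima occur where both diagonal entries negative: (0, 0), (2, 0). Count: 2.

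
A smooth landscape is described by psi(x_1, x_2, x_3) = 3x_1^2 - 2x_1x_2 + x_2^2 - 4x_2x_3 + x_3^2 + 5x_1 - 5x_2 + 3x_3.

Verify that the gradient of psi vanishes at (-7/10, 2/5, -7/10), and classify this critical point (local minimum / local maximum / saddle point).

∇psi = (6x_1 - 2x_2 + 5, -2x_1 + 2x_2 - 4x_3 - 5, -4x_2 + 2x_3 + 3); substituting (-7/10, 2/5, -7/10) gives ∇psi = (0, 0, 0), so (-7/10, 2/5, -7/10) is indeed a critical point.
The Hessian is constant: H = [[6, -2, 0], [-2, 2, -4], [0, -4, 2]].
Leading principal minors: Δ₁ = 6, Δ₂ = 8, Δ₃ = -80.
The minors fit neither the all-positive nor the alternating-sign pattern, so H is indefinite: a saddle point.

saddle point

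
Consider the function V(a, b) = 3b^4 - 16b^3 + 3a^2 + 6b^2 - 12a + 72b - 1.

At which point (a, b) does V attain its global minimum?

(2, -1)

V(a,b) separates as P(a) + Q(b) − 1, so its minimum is min P + min Q − 1.
P'(a) = 6a - 12 vanishes at a ∈ {2}; Q'(b) = 12(b - 3)(b - 2)(b + 1) vanishes at b ∈ {-1, 2, 3}.
Local minima of P (where P''>0): P(2)=-12. Local minima of Q: Q(-1)=-47, Q(3)=81.
So the global minimum of V is P(2) + Q(-1) − 1 = -12 − 47 − 1 = -60, attained at (2, -1).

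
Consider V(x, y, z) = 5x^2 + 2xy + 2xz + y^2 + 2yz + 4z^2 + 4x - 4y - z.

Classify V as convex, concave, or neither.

convex

V is quadratic, so its Hessian is the constant matrix H = [[10, 2, 2], [2, 2, 2], [2, 2, 8]].
Leading principal minors: 10, 16, 96.
All positive ⇒ H ≻ 0 ⇒ convex.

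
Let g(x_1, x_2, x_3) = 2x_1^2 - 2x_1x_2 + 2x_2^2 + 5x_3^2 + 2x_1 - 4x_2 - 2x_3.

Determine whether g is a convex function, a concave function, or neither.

convex

g is quadratic, so its Hessian is the constant matrix H = [[4, -2, 0], [-2, 4, 0], [0, 0, 10]].
Leading principal minors: 4, 12, 120.
All positive ⇒ H ≻ 0 ⇒ convex.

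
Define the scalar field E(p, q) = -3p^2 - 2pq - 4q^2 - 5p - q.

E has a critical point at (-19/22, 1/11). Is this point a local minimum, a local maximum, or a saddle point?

local maximum

The Hessian of E is constant: H = [[-6, -2], [-2, -8]].
det(H) = (-6)·(-8) − (-2)² = 44.
det(H) > 0 and tr(H) = -14 < 0, so H is negative definite and the point is a local maximum.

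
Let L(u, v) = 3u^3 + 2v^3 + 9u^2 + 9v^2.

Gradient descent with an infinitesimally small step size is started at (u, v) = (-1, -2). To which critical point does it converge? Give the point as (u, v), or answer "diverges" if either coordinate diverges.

(0, 0)

L is separable, so gradient descent decouples: u follows -∂L/∂u, v follows -∂L/∂v.
∂L/∂u = 9u(u + 2); at u=-1 this is -9, so u increases.
∂L/∂v = 6v(v + 3); at v=-2 this is -12, so v increases.
u converges to its nearest critical value 0 (a local min of the u-part); v converges to 0. The iterate converges to (0, 0).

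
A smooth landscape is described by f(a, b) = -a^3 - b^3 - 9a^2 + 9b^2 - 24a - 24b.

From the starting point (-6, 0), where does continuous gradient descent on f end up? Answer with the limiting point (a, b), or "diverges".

f is separable, so gradient descent decouples: a follows -∂f/∂a, b follows -∂f/∂b.
∂f/∂a = -3(a + 2)(a + 4); at a=-6 this is -24, so a increases.
∂f/∂b = -3(b - 4)(b - 2); at b=0 this is -24, so b increases.
a converges to its nearest critical value -4 (a local min of the a-part); b converges to 2. The iterate converges to (-4, 2).

(-4, 2)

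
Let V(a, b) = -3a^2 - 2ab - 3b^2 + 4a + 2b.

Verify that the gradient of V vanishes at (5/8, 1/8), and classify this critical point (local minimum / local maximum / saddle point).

local maximum

∇V = (-6a - 2b + 4, -2a - 6b + 2); substituting (5/8, 1/8) gives ∇V = (0, 0), so (5/8, 1/8) is indeed a critical point.
The Hessian of V is constant: H = [[-6, -2], [-2, -6]].
det(H) = (-6)·(-6) − (-2)² = 32.
det(H) > 0 and tr(H) = -12 < 0, so H is negative definite and the point is a local maximum.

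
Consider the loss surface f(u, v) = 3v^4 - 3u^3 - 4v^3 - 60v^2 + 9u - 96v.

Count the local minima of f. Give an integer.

f separates as a function of u plus a function of v, so ∇f=0 decouples.
∂f/∂u = -9(u - 1)(u + 1) = 0 at u ∈ {-1, 1}; ∂f/∂v = 12(v - 4)(v + 1)(v + 2) = 0 at v ∈ {-2, -1, 4}.
The Hessian is diagonal: diag(f_uu, f_vv). Second derivatives: f_uu(-1)=18, f_uu(1)=-18; f_vv(-2)=72, f_vv(-1)=-60, f_vv(4)=360.
Local minima occur where both diagonal entries positive: (-1, -2), (-1, 4). Count: 2.

2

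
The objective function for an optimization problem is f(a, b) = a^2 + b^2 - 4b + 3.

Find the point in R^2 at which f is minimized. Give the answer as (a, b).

(0, 2)

f(a,b) separates as P(a) + Q(b) + 3, so its minimum is min P + min Q + 3.
P'(a) = 2a vanishes at a ∈ {0}; Q'(b) = 2b - 4 vanishes at b ∈ {2}.
Local minima of P (where P''>0): P(0)=0. Local minima of Q: Q(2)=-4.
So the global minimum of f is P(0) + Q(2) + 3 = 0 − 4 + 3 = -1, attained at (0, 2).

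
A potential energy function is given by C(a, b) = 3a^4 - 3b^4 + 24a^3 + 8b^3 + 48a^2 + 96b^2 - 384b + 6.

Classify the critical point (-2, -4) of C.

The mixed partial ∂²C/∂a∂b is 0, so the Hessian at any point is diag(C_aa, C_bb) = diag(12(3a^2 + 12a + 8), 12(-3b^2 + 4b + 16)).
At (-2, -4): H = diag(-48, -576).
Both eigenvalues are negative, so H is negative definite: a local maximum.

local maximum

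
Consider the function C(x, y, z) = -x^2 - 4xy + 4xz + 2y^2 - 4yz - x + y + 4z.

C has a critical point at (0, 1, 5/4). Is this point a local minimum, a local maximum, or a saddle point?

saddle point

The Hessian is constant: H = [[-2, -4, 4], [-4, 4, -4], [4, -4, 0]].
Leading principal minors: Δ₁ = -2, Δ₂ = -24, Δ₃ = 96.
The minors fit neither the all-positive nor the alternating-sign pattern, so H is indefinite: a saddle point.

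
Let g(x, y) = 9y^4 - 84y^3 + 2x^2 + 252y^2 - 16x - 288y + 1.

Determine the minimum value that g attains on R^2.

-223

g(x,y) separates as P(x) + Q(y) + 1, so its minimum is min P + min Q + 1.
P'(x) = 4x - 16 vanishes at x ∈ {4}; Q'(y) = 36(y - 4)(y - 2)(y - 1) vanishes at y ∈ {1, 2, 4}.
Local minima of P (where P''>0): P(4)=-32. Local minima of Q: Q(1)=-111, Q(4)=-192.
So the global minimum of g is P(4) + Q(4) + 1 = -32 − 192 + 1 = -223, attained at (4, 4).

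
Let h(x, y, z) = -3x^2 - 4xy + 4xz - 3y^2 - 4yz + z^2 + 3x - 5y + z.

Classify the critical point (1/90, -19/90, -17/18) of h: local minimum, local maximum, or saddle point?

The Hessian is constant: H = [[-6, -4, 4], [-4, -6, -4], [4, -4, 2]].
Leading principal minors: Δ₁ = -6, Δ₂ = 20, Δ₃ = 360.
The minors fit neither the all-positive nor the alternating-sign pattern, so H is indefinite: a saddle point.

saddle point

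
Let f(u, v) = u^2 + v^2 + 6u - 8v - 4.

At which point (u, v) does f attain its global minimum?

(-3, 4)

f(u,v) separates as P(u) + Q(v) − 4, so its minimum is min P + min Q − 4.
P'(u) = 2u + 6 vanishes at u ∈ {-3}; Q'(v) = 2v - 8 vanishes at v ∈ {4}.
Local minima of P (where P''>0): P(-3)=-9. Local minima of Q: Q(4)=-16.
So the global minimum of f is P(-3) + Q(4) − 4 = -9 − 16 − 4 = -29, attained at (-3, 4).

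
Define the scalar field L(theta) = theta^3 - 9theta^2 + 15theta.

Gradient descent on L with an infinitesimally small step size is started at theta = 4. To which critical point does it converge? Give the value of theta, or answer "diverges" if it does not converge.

L'(theta) = 3(theta - 5)(theta - 1), so L'(4) = -9.
Gradient descent moves in the -L' direction, i.e. theta is increasing.
The nearest critical point in that direction is theta = 5, where L'' = 12 > 0 (a local minimum). The iterate converges there.

5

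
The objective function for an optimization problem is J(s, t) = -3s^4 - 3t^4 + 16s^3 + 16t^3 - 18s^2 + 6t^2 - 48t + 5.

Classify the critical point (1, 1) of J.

The mixed partial ∂²J/∂s∂t is 0, so the Hessian at any point is diag(J_ss, J_tt) = diag(12(-3s^2 + 8s - 3), 12(-3t^2 + 8t + 1)).
At (1, 1): H = diag(24, 72).
Both eigenvalues are positive, so H is positive definite: a local minimum.

local minimum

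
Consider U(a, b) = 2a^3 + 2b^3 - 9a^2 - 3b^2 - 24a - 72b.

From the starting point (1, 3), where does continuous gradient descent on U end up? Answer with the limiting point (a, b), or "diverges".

U is separable, so gradient descent decouples: a follows -∂U/∂a, b follows -∂U/∂b.
∂U/∂a = 6(a - 4)(a + 1); at a=1 this is -36, so a increases.
∂U/∂b = 6(b - 4)(b + 3); at b=3 this is -36, so b increases.
a converges to its nearest critical value 4 (a local min of the a-part); b converges to 4. The iterate converges to (4, 4).

(4, 4)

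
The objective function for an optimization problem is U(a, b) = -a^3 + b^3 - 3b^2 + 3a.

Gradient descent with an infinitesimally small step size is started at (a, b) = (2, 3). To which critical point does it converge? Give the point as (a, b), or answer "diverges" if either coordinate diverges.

diverges

U is separable, so gradient descent decouples: a follows -∂U/∂a, b follows -∂U/∂b.
∂U/∂a = -3(a - 1)(a + 1); at a=2 this is -9, so a increases.
∂U/∂b = 3b(b - 2); at b=3 this is 9, so b decreases.
The a-coordinate has no critical point in that direction and runs off to infinity.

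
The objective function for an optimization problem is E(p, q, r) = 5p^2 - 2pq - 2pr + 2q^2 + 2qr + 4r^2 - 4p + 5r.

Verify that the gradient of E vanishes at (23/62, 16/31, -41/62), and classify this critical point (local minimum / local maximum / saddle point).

local minimum

∇E = (10p - 2q - 2r - 4, -2p + 4q + 2r, -2p + 2q + 8r + 5); substituting (23/62, 16/31, -41/62) gives ∇E = (0, 0, 0), so (23/62, 16/31, -41/62) is indeed a critical point.
The Hessian is constant: H = [[10, -2, -2], [-2, 4, 2], [-2, 2, 8]].
Leading principal minors: Δ₁ = 10, Δ₂ = 36, Δ₃ = 248.
All leading minors are positive, so H is positive definite: a local minimum.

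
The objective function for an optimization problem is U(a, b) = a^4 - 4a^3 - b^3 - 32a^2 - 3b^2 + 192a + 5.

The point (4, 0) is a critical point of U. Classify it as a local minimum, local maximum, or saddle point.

The mixed partial ∂²U/∂a∂b is 0, so the Hessian at any point is diag(U_aa, U_bb) = diag(4(3a^2 - 6a - 16), -6(b + 1)).
At (4, 0): H = diag(32, -6).
The eigenvalues have opposite signs, so H is indefinite: a saddle point.

saddle point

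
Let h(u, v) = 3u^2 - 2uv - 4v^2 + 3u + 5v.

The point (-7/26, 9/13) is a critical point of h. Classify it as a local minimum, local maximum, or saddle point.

saddle point

The Hessian of h is constant: H = [[6, -2], [-2, -8]].
det(H) = 6·(-8) − (-2)² = -52.
Since det(H) < 0, H is indefinite and the critical point is a saddle point.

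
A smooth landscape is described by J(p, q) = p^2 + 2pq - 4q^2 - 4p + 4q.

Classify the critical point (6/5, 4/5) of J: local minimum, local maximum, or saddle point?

The Hessian of J is constant: H = [[2, 2], [2, -8]].
det(H) = 2·(-8) − 2² = -20.
Since det(H) < 0, H is indefinite and the critical point is a saddle point.

saddle point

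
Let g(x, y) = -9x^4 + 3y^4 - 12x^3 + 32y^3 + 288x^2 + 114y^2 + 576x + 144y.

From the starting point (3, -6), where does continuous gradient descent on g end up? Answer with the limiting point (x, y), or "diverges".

(-1, -4)

g is separable, so gradient descent decouples: x follows -∂g/∂x, y follows -∂g/∂y.
∂g/∂x = -36(x - 4)(x + 1)(x + 4); at x=3 this is 1008, so x decreases.
∂g/∂y = 12(y + 1)(y + 3)(y + 4); at y=-6 this is -360, so y increases.
x converges to its nearest critical value -1 (a local min of the x-part); y converges to -4. The iterate converges to (-1, -4).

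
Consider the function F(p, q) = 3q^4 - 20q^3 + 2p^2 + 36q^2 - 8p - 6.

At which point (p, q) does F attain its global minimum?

(2, 0)

F(p,q) separates as A(p) + B(q) − 6, so its minimum is min A + min B − 6.
A'(p) = 4p - 8 vanishes at p ∈ {2}; B'(q) = 12q(q - 3)(q - 2) vanishes at q ∈ {0, 2, 3}.
Local minima of A (where A''>0): A(2)=-8. Local minima of B: B(0)=0, B(3)=27.
So the global minimum of F is A(2) + B(0) − 6 = -8 + 0 − 6 = -14, attained at (2, 0).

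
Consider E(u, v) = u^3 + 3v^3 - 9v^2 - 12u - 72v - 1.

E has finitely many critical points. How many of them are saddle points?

2

E separates as a function of u plus a function of v, so ∇E=0 decouples.
∂E/∂u = 3(u - 2)(u + 2) = 0 at u ∈ {-2, 2}; ∂E/∂v = 9(v - 4)(v + 2) = 0 at v ∈ {-2, 4}.
The Hessian is diagonal: diag(E_uu, E_vv). Second derivatives: E_uu(-2)=-12, E_uu(2)=12; E_vv(-2)=-54, E_vv(4)=54.
Saddle points occur where the two diagonal entries have opposite signs: (-2, 4), (2, -2). Count: 2.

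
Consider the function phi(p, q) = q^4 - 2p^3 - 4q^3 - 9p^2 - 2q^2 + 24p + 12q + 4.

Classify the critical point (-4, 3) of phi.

The mixed partial ∂²phi/∂p∂q is 0, so the Hessian at any point is diag(phi_pp, phi_qq) = diag(-6(2p + 3), 4(3q^2 - 6q - 1)).
At (-4, 3): H = diag(30, 32).
Both eigenvalues are positive, so H is positive definite: a local minimum.

local minimum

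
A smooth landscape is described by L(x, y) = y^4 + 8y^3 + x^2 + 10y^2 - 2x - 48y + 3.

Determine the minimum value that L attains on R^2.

-27

L(x,y) separates as P(x) + Q(y) + 3, so its minimum is min P + min Q + 3.
P'(x) = 2x - 2 vanishes at x ∈ {1}; Q'(y) = 4(y - 1)(y + 3)(y + 4) vanishes at y ∈ {-4, -3, 1}.
Local minima of P (where P''>0): P(1)=-1. Local minima of Q: Q(-4)=96, Q(1)=-29.
So the global minimum of L is P(1) + Q(1) + 3 = -1 − 29 + 3 = -27, attained at (1, 1).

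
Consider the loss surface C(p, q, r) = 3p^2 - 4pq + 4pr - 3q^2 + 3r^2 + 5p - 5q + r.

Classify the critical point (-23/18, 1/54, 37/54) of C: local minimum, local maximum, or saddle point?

The Hessian is constant: H = [[6, -4, 4], [-4, -6, 0], [4, 0, 6]].
Leading principal minors: Δ₁ = 6, Δ₂ = -52, Δ₃ = -216.
The minors fit neither the all-positive nor the alternating-sign pattern, so H is indefinite: a saddle point.

saddle point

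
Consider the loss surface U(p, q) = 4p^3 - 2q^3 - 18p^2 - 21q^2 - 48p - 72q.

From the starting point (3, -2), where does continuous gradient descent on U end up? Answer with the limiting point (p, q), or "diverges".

diverges

U is separable, so gradient descent decouples: p follows -∂U/∂p, q follows -∂U/∂q.
∂U/∂p = 12(p - 4)(p + 1); at p=3 this is -48, so p increases.
∂U/∂q = -6(q + 3)(q + 4); at q=-2 this is -12, so q increases.
The q-coordinate has no critical point in that direction and runs off to infinity.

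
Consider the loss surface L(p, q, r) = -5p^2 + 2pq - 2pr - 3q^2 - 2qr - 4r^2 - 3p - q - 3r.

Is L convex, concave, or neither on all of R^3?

concave

L is quadratic, so its Hessian is the constant matrix H = [[-10, 2, -2], [2, -6, -2], [-2, -2, -8]].
Leading principal minors: -10, 56, -368.
Signs alternate −, +, − ⇒ H ≺ 0 ⇒ concave.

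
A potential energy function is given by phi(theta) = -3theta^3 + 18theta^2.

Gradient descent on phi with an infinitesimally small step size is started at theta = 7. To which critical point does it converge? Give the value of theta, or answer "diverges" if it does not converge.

phi'(theta) = -9theta(theta - 4), so phi'(7) = -189.
Gradient descent moves in the -phi' direction, i.e. theta is increasing.
There is no critical point above theta=7, and phi' keeps the same sign, so the iterate runs off to +∞.

diverges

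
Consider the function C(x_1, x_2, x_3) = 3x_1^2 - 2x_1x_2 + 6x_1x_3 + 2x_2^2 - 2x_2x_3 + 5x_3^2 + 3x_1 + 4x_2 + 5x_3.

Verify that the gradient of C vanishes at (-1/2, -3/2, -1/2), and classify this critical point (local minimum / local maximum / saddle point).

local minimum

∇C = (6x_1 - 2x_2 + 6x_3 + 3, -2x_1 + 4x_2 - 2x_3 + 4, 6x_1 - 2x_2 + 10x_3 + 5); substituting (-1/2, -3/2, -1/2) gives ∇C = (0, 0, 0), so (-1/2, -3/2, -1/2) is indeed a critical point.
The Hessian is constant: H = [[6, -2, 6], [-2, 4, -2], [6, -2, 10]].
Leading principal minors: Δ₁ = 6, Δ₂ = 20, Δ₃ = 80.
All leading minors are positive, so H is positive definite: a local minimum.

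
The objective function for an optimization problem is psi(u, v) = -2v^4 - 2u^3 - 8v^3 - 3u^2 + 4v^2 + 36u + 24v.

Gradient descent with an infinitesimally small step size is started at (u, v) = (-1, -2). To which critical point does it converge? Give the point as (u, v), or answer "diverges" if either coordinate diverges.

(-3, -1)

psi is separable, so gradient descent decouples: u follows -∂psi/∂u, v follows -∂psi/∂v.
∂psi/∂u = -6(u - 2)(u + 3); at u=-1 this is 36, so u decreases.
∂psi/∂v = -8(v - 1)(v + 1)(v + 3); at v=-2 this is -24, so v increases.
u converges to its nearest critical value -3 (a local min of the u-part); v converges to -1. The iterate converges to (-3, -1).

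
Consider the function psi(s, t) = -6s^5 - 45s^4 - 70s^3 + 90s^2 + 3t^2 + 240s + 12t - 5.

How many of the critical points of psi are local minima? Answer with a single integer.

psi separates as a function of s plus a function of t, so ∇psi=0 decouples.
∂psi/∂s = -30(s - 1)(s + 1)(s + 2)(s + 4) = 0 at s ∈ {-4, -2, -1, 1}; ∂psi/∂t = 6(t + 2) = 0 at t ∈ {-2}.
The Hessian is diagonal: diag(psi_ss, psi_tt). Second derivatives: psi_ss(-4)=900, psi_ss(-2)=-180, psi_ss(-1)=180, psi_ss(1)=-900; psi_tt(-2)=6.
Local minima occur where both diagonal entries positive: (-4, -2), (-1, -2). Count: 2.

2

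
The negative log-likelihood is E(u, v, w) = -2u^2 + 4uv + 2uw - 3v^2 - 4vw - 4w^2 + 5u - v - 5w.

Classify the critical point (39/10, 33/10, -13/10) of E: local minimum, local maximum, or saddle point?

local maximum

The Hessian is constant: H = [[-4, 4, 2], [4, -6, -4], [2, -4, -8]].
Leading principal minors: Δ₁ = -4, Δ₂ = 8, Δ₃ = -40.
The minors alternate sign starting negative (−, +, −), so H is negative definite: a local maximum.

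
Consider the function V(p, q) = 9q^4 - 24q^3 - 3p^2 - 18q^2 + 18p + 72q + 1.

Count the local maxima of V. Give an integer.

1

V separates as a function of p plus a function of q, so ∇V=0 decouples.
∂V/∂p = -6(p - 3) = 0 at p ∈ {3}; ∂V/∂q = 36(q - 2)(q - 1)(q + 1) = 0 at q ∈ {-1, 1, 2}.
The Hessian is diagonal: diag(V_pp, V_qq). Second derivatives: V_pp(3)=-6; V_qq(-1)=216, V_qq(1)=-72, V_qq(2)=108.
Local maxima occur where both diagonal entries negative: (3, 1). Count: 1.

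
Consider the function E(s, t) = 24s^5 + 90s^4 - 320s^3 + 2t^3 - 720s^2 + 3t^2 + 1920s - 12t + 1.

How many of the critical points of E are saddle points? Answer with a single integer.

4

E separates as a function of s plus a function of t, so ∇E=0 decouples.
∂E/∂s = 120(s - 2)(s - 1)(s + 2)(s + 4) = 0 at s ∈ {-4, -2, 1, 2}; ∂E/∂t = 6(t - 1)(t + 2) = 0 at t ∈ {-2, 1}.
The Hessian is diagonal: diag(E_ss, E_tt). Second derivatives: E_ss(-4)=-7200, E_ss(-2)=2880, E_ss(1)=-1800, E_ss(2)=2880; E_tt(-2)=-18, E_tt(1)=18.
Saddle points occur where the two diagonal entries have opposite signs: (-4, 1), (-2, -2), (1, 1), (2, -2). Count: 4.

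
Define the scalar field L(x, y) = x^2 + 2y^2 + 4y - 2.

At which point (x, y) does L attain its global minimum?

(0, -1)

L(x,y) separates as P(x) + Q(y) − 2, so its minimum is min P + min Q − 2.
P'(x) = 2x vanishes at x ∈ {0}; Q'(y) = 4y + 4 vanishes at y ∈ {-1}.
Local minima of P (where P''>0): P(0)=0. Local minima of Q: Q(-1)=-2.
So the global minimum of L is P(0) + Q(-1) − 2 = 0 − 2 − 2 = -4, attained at (0, -1).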